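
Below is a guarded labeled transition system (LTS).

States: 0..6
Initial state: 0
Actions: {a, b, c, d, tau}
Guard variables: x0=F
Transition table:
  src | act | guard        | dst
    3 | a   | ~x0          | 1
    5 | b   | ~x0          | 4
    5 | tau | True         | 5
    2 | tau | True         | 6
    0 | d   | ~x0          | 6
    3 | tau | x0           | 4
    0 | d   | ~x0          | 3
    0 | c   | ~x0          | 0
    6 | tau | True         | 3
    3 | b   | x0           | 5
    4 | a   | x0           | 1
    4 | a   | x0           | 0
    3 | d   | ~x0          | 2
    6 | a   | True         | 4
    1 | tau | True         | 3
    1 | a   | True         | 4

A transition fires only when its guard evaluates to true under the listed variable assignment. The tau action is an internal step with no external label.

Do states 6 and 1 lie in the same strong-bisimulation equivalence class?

Answer: BISIMILAR

Trace:
Compute ~ classes (split until stable):
  P[0] = {{0,1,2,3,4,5,6}}
  P[1] = {{0},{1,6},{2},{3},{4},{5}}
stable after 2 split(s): 6 block(s)
[6]={1,6}  [1]={1,6}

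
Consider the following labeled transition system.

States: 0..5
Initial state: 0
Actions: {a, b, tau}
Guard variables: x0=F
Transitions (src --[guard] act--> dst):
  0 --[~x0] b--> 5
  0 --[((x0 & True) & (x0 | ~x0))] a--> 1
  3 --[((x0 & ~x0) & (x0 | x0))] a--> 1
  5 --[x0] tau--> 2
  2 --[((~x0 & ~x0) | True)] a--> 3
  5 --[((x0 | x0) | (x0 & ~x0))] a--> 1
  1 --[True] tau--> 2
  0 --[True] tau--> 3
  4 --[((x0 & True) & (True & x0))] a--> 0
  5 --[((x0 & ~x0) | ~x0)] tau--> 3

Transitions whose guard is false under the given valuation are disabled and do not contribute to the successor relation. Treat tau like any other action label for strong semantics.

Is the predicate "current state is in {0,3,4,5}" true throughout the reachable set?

Answer: INVARIANT HOLDS

Trace:
Inv-set: {0,3,4,5}
Reachable = {0,3,5}
  0: ✓
  3: ✓
  5: ✓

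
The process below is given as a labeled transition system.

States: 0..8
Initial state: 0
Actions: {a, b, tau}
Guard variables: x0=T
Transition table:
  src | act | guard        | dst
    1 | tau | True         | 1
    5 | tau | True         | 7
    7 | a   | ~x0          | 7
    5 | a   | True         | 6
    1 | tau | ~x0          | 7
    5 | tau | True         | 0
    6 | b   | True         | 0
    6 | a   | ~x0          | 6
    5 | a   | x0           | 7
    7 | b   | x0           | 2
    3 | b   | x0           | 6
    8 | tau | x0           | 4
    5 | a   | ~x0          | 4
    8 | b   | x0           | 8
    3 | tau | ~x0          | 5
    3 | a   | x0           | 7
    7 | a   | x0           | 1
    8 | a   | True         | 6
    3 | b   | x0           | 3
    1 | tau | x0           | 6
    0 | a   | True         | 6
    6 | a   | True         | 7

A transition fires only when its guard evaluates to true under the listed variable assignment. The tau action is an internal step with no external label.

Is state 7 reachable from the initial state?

Answer: REACHABLE

Trace:
17 transition(s) survive guard evaluation.
depth 0: {0}
depth 1: {6}  now seen {0,6}
depth 2: {7}  now seen {0,6,7}
depth 3: {1,2}  now seen {0,1,2,6,7}
Reach set: {0,1,2,6,7}
witness 7: a·a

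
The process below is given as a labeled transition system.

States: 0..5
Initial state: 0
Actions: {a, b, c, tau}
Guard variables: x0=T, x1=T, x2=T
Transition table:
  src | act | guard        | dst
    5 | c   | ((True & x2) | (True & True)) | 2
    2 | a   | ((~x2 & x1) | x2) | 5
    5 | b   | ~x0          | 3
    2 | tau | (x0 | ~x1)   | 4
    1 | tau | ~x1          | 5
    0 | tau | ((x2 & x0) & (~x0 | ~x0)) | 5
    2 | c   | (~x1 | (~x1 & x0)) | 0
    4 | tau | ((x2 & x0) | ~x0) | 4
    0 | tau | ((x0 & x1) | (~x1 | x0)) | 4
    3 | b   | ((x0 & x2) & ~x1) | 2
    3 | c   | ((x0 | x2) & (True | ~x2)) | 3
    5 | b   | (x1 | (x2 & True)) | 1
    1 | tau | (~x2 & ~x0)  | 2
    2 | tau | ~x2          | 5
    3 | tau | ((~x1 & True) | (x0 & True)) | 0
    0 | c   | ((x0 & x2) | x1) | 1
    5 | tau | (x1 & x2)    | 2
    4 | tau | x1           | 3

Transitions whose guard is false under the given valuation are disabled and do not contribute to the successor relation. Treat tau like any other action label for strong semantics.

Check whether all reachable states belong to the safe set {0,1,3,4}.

Answer: INVARIANT HOLDS

Working:
Inv-set: {0,1,3,4}
Reachable = {0,1,3,4}
  0: ✓
  1: ✓
  3: ✓
  4: ✓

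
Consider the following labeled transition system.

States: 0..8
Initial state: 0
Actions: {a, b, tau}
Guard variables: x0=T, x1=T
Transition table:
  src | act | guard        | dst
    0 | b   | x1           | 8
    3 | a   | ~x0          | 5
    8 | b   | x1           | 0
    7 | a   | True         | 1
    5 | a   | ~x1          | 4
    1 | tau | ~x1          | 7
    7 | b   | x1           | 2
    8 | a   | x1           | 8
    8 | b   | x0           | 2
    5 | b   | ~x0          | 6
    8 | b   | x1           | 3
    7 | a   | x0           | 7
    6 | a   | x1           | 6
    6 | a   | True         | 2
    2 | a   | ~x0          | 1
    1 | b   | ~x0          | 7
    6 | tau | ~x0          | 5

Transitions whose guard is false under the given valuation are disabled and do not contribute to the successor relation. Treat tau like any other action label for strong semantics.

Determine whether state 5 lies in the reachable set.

Guard filter leaves 10 enabled edge(s).
L0 = {0}
L1 = {8}  now seen {0,8}
L2 = {2,3}  now seen {0,2,3,8}
Reach set: {0,2,3,8}

Answer: UNREACHABLE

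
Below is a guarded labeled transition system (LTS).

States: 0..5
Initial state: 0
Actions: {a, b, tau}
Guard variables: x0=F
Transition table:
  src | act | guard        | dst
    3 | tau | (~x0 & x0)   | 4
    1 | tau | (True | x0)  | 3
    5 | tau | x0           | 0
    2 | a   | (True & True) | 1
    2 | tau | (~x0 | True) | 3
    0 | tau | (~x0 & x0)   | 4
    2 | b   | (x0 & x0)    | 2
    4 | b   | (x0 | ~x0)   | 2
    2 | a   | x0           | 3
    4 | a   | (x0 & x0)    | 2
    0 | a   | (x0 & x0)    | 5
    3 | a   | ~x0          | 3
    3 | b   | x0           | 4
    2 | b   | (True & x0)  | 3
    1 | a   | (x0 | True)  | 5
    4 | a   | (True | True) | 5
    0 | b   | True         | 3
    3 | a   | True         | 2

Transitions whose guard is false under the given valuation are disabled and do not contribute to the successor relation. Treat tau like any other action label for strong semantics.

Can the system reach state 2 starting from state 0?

Guard filter leaves 9 enabled edge(s).
L0 = {0}
L1 = {3}  now seen {0,3}
L2 = {2}  now seen {0,2,3}
L3 = {1}  now seen {0,1,2,3}
L4 = {5}  now seen {0,1,2,3,5}
Reachable = {0,1,2,3,5}
witness 2: b·a

Answer: REACHABLE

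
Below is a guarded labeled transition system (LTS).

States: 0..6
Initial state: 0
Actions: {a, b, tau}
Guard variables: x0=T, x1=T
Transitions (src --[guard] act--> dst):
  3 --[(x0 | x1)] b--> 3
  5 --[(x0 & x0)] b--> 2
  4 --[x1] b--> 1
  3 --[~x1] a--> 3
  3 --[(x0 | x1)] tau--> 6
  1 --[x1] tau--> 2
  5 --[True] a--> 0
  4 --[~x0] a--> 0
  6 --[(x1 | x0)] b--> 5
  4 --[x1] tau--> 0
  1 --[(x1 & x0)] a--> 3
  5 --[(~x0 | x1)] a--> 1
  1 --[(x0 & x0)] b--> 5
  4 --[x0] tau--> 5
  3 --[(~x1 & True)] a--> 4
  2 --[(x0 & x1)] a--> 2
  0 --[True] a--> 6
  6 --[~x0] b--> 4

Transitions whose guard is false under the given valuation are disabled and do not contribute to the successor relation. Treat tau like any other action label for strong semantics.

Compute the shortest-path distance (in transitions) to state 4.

Answer: UNREACHABLE

Trace:
BFS to 4:
  L0 = {0}
  L1 = {6}
  L2 = {5}
  L3 = {1,2}
  L4 = {3}
4 never appears.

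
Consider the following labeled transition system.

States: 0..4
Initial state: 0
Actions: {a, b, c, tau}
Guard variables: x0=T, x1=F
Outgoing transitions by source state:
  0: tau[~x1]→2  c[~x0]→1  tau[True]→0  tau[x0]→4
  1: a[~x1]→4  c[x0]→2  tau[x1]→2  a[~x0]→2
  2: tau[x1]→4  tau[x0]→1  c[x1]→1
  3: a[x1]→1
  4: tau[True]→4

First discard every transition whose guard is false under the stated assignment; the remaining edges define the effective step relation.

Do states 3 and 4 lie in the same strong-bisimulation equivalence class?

Bisimulation quotient by refinement:
  P[0] = {{0,1,2,3,4}}
  P[1] = {{0,2,4},{1},{3}}
  P[2] = {{0,4},{1},{2},{3}}
  P[3] = {{0},{1},{2},{3},{4}}
Fixed point at round 4; 5 class(es).
[3]={3}  [4]={4}

Answer: NOT BISIMILAR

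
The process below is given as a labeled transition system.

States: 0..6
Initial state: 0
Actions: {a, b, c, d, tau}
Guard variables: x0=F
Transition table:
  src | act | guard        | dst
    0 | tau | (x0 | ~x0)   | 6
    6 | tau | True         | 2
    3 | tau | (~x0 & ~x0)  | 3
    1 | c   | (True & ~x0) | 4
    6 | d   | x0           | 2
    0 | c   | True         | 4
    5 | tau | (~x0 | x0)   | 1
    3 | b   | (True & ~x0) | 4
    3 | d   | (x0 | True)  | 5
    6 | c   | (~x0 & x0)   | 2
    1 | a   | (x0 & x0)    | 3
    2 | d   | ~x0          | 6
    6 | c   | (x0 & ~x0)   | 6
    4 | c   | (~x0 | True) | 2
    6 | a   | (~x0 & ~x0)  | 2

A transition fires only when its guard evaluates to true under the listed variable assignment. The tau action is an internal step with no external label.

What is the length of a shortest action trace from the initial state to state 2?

Answer: 2

Analysis:
Breadth-first toward 2:
  L0 = {0}
  L1 = {4,6}
  L2 = {2}
depth(2)=2, e.g. c·c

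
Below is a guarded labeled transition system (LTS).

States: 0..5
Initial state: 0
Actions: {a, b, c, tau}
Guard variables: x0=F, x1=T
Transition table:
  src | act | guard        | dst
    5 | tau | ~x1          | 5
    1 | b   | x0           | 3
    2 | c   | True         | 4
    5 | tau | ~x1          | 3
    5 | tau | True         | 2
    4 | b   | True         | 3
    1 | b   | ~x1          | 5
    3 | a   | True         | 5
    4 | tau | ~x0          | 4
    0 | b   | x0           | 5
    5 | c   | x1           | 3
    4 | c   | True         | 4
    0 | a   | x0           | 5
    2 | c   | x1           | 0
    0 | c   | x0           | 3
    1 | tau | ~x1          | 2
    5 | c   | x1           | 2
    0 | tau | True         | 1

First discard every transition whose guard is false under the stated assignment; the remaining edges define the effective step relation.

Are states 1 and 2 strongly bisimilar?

Answer: NOT BISIMILAR

Working:
Refine partition for ~:
  P[0] = {{0,1,2,3,4,5}}
  P[1] = {{0},{1},{2},{3},{4},{5}}
Fixed point at round 2; 6 class(es).
[1]={1}  [2]={2}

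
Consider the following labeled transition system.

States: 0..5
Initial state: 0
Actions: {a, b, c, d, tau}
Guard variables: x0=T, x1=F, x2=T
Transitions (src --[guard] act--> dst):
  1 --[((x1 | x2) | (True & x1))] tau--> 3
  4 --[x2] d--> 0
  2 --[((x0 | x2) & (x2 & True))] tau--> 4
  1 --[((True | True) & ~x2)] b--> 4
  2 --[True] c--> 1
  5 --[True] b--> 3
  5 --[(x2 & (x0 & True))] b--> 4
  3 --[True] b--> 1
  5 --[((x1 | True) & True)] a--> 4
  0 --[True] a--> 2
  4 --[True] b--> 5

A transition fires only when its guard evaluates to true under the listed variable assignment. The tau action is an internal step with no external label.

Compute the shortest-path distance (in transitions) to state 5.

BFS to 5:
  L0 = {0}
  L1 = {2}
  L2 = {1,4}
  L3 = {3,5}
first hit 5 at d=3 via a·tau·b

Answer: 3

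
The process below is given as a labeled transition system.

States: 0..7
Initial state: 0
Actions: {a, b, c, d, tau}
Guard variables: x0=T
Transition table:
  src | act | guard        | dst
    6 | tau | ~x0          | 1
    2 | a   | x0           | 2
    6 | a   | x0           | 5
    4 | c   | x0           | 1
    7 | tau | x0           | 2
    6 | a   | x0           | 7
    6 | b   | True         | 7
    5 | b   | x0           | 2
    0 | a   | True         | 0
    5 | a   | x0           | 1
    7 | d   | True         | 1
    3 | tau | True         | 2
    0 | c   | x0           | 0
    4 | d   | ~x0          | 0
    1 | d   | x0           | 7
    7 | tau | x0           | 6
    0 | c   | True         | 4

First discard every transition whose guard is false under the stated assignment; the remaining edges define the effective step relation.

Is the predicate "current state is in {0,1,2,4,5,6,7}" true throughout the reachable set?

Answer: INVARIANT HOLDS

Trace:
Inv-set: {0,1,2,4,5,6,7}
R = {0,1,2,4,5,6,7}
  0: ok
  1: ok
  2: ok
  4: ok
  5: ok
  6: ok
  7: ok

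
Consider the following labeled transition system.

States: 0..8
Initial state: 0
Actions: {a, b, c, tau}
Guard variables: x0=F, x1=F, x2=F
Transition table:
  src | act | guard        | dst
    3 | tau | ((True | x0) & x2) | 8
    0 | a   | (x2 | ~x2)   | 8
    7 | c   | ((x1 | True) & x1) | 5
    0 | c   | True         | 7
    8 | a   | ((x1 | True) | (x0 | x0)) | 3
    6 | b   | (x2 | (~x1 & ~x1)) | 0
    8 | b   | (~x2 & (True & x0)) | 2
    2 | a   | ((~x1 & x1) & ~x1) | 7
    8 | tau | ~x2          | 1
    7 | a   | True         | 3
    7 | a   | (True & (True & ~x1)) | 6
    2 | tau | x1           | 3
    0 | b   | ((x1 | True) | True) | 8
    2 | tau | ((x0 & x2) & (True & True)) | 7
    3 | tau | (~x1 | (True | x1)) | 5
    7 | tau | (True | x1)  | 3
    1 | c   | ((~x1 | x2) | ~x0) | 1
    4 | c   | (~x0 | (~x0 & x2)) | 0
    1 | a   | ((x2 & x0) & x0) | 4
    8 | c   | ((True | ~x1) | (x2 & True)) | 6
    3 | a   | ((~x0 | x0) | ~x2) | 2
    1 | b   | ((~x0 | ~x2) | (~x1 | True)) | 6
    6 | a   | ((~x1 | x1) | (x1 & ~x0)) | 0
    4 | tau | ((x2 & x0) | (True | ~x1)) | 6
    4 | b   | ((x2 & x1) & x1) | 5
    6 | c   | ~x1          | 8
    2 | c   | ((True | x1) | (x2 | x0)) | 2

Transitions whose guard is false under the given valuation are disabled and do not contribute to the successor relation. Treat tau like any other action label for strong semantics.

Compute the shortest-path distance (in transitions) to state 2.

BFS to 2:
  depth 0: {0}
  depth 1: {7,8}
  depth 2: {1,3,6}
  depth 3: {2,5}
2 enters at depth 3; path a·a·a

Answer: 3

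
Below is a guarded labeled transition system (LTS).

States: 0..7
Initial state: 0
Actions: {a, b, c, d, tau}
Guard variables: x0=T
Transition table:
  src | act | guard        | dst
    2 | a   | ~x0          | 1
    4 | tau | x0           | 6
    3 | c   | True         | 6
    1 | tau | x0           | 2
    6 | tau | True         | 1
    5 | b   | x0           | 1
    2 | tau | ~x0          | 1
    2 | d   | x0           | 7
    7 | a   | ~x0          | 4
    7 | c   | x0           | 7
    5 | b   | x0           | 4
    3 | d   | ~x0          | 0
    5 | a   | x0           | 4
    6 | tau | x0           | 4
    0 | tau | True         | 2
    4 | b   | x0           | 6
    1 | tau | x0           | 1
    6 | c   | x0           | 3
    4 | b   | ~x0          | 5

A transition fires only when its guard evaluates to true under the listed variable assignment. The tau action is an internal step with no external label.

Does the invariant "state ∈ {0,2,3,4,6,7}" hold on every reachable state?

Answer: INVARIANT HOLDS

Trace:
Allowed set {0,2,3,4,6,7}
Reach set: {0,2,7}
  0: safe
  2: safe
  7: safe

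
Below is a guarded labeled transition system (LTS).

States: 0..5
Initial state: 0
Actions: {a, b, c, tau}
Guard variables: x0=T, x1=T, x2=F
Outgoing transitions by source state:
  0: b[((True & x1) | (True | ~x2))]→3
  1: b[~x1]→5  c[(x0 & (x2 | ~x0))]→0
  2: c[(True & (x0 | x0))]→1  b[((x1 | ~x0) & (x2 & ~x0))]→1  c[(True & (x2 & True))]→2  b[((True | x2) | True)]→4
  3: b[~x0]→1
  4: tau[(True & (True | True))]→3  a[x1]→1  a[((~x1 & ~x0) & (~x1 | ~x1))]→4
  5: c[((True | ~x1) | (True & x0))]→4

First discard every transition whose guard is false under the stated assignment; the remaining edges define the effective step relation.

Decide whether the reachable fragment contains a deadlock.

Answer: DEADLOCK at state 3

Working:
Reachable = {0,3}
  0: b→3  [1 exit(s)]
  3: ∅  [no exit]
witness 3: b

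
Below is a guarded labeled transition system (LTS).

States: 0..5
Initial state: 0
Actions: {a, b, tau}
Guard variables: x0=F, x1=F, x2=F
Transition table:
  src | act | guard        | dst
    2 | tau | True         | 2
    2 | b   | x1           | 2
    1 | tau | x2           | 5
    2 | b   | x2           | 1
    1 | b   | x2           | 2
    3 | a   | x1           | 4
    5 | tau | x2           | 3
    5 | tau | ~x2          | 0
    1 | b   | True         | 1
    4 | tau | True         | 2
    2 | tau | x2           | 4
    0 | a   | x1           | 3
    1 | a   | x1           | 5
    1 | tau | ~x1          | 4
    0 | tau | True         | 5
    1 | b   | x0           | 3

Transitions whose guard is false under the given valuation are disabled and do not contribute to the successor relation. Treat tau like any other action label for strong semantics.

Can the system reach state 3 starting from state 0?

After dropping false guards: 6 live edges.
Layer 0: {0}
Layer 1: {5}  now seen {0,5}
Reachable = {0,5}

Answer: UNREACHABLE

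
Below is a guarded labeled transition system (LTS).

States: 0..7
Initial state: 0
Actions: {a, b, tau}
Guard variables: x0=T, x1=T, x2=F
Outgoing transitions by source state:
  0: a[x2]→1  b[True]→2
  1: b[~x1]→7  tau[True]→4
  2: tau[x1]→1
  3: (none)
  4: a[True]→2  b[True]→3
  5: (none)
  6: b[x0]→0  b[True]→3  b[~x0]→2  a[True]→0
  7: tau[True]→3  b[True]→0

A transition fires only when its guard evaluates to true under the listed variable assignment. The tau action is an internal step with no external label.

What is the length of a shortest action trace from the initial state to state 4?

Answer: 3

Trace:
Layered search for 4:
  depth 0: {0}
  depth 1: {2}
  depth 2: {1}
  depth 3: {4}
first hit 4 at d=3 via b·tau·tau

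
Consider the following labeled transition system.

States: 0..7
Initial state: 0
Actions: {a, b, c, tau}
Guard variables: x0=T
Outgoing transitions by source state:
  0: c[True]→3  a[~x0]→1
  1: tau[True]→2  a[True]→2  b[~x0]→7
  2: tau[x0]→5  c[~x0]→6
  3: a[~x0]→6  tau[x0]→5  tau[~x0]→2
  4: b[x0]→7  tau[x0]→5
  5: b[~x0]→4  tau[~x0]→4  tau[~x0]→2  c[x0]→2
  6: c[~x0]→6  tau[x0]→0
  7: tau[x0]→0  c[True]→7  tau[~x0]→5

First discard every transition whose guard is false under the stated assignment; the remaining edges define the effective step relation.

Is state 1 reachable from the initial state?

Guard filter leaves 11 enabled edge(s).
Layer 0: {0}
Layer 1: {3}  total {0,3}
Layer 2: {5}  total {0,3,5}
Layer 3: {2}  total {0,2,3,5}
Reach set: {0,2,3,5}

Answer: UNREACHABLE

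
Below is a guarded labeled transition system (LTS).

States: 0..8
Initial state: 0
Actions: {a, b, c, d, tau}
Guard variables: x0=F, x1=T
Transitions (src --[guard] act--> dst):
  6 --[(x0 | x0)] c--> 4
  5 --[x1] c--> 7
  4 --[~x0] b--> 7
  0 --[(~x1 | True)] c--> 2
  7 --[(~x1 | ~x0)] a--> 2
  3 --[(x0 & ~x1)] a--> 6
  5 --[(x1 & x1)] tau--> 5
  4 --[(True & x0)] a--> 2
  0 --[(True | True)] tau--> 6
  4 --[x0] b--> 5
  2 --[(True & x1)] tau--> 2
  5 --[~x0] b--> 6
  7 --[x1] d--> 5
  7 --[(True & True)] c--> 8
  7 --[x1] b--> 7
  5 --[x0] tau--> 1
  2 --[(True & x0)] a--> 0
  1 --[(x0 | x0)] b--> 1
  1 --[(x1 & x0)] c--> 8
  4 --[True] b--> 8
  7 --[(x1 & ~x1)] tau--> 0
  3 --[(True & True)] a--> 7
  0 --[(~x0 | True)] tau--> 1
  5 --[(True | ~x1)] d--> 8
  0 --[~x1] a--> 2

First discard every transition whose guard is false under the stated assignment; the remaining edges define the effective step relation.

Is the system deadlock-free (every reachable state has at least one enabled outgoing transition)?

Answer: DEADLOCK at state 1

Working:
Reachable = {0,1,2,6}
  0: c→2  tau→1  tau→6  [3 out]
  1: ∅  [deadlock]
  2: tau→2  [1 out]
  6: ∅  [deadlock]
Path to 1: tau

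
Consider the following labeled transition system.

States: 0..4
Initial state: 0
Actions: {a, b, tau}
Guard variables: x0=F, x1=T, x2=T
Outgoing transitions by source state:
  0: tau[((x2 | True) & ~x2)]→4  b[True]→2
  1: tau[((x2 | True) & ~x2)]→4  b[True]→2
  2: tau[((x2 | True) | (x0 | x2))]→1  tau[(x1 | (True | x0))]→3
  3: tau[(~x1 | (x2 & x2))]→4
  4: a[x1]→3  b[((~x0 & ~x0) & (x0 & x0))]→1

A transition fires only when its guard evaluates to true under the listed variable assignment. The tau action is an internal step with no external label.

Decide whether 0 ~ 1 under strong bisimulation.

Answer: BISIMILAR

Working:
Bisimulation quotient by refinement:
  P[0] = {{0,1,2,3,4}}
  P[1] = {{0,1},{2,3},{4}}
  P[2] = {{0,1},{2},{3},{4}}
stable after 3 split(s): 4 block(s)
[0]={0,1}  [1]={0,1}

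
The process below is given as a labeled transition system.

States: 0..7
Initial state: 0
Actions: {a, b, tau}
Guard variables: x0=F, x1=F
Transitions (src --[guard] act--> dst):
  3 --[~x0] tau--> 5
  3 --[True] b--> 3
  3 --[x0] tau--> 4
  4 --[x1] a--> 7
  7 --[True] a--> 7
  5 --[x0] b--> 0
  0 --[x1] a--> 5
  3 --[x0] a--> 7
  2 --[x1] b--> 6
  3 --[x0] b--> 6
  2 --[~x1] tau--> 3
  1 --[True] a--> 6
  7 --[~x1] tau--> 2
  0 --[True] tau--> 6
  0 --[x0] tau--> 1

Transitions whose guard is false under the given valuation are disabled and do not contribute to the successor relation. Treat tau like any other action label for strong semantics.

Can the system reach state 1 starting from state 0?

Answer: UNREACHABLE

Working:
7 transition(s) survive guard evaluation.
Layer 0: {0}
Layer 1: {6}  total {0,6}
Reach set: {0,6}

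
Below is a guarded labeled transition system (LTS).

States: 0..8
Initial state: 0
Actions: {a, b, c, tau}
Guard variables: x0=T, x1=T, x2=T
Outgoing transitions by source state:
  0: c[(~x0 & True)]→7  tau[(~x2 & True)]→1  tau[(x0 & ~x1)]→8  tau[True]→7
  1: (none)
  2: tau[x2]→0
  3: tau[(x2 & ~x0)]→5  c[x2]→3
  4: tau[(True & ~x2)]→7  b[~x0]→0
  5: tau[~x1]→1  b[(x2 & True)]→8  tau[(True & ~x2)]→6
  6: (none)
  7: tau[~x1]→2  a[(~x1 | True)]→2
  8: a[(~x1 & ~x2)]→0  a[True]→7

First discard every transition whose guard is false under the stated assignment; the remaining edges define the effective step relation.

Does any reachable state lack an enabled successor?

R = {0,2,7}
  0: tau→7  [1 exit(s)]
  2: tau→0  [1 exit(s)]
  7: a→2  [1 exit(s)]

Answer: DEADLOCK-FREE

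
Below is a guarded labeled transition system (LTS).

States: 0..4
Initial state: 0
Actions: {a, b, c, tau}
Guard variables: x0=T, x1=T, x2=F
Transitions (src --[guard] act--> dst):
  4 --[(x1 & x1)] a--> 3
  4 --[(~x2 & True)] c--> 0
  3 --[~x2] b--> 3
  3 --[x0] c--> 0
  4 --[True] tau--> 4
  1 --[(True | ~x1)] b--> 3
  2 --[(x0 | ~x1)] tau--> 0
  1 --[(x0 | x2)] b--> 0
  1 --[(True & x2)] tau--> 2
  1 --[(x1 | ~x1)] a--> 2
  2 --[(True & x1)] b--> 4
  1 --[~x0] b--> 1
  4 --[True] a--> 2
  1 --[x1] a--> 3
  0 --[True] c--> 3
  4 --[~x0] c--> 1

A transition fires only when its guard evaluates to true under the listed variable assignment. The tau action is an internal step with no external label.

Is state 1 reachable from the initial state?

After dropping false guards: 13 live edges.
Layer 0: {0}
Layer 1: {3}  now seen {0,3}
Reach set: {0,3}

Answer: UNREACHABLE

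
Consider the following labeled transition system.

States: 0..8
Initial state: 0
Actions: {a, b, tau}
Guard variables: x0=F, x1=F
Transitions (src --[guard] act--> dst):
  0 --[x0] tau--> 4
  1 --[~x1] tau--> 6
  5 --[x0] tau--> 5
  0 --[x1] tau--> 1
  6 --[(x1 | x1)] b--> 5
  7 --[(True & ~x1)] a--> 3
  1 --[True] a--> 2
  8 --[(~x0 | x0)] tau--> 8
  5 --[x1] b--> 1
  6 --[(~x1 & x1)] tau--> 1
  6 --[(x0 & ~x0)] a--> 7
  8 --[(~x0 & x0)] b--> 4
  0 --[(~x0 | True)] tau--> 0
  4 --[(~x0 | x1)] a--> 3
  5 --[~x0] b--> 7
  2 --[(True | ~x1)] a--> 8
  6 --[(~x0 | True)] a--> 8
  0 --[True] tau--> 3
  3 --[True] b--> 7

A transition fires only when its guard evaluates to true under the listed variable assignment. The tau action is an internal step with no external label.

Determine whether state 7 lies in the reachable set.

After dropping false guards: 11 live edges.
Layer 0: {0}
Layer 1: {3}  now seen {0,3}
Layer 2: {7}  now seen {0,3,7}
Reach set: {0,3,7}
trace reaching 7: tau·b

Answer: REACHABLE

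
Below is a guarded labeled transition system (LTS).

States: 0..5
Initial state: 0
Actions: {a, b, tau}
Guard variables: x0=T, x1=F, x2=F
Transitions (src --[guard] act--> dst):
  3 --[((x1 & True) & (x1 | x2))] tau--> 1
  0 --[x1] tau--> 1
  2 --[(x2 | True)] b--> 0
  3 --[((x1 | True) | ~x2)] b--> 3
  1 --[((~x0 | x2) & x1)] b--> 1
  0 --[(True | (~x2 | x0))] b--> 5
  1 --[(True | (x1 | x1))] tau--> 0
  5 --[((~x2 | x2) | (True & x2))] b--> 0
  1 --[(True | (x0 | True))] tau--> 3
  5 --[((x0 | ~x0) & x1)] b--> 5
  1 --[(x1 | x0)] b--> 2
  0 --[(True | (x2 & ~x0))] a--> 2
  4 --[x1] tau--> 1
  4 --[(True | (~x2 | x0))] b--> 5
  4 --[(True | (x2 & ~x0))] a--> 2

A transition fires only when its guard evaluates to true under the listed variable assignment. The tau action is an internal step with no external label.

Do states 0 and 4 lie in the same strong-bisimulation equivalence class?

Compute ~ classes (split until stable):
  P[0] = {{0,1,2,3,4,5}}
  P[1] = {{0,4},{1},{2,3,5}}
  P[2] = {{0,4},{1},{2,5},{3}}
Fixed point at round 3; 4 class(es).
class of 0: {0,4}; class of 4: {0,4}

Answer: BISIMILAR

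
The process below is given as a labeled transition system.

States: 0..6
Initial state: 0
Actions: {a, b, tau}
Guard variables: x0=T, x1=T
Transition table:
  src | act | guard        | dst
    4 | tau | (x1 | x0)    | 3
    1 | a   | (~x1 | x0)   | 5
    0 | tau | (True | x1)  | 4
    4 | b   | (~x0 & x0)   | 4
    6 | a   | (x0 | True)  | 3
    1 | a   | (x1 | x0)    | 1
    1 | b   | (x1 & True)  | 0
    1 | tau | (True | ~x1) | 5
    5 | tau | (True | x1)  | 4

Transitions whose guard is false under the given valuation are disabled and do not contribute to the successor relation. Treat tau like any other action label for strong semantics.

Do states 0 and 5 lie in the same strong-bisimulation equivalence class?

Refine partition for ~:
  round 0: {{0,1,2,3,4,5,6}}
  round 1: {{0,4,5},{1},{2,3},{6}}
  round 2: {{0,5},{1},{2,3},{4},{6}}
Fixed point at round 3; 5 class(es).
0∈{0,5}, 5∈{0,5}

Answer: BISIMILAR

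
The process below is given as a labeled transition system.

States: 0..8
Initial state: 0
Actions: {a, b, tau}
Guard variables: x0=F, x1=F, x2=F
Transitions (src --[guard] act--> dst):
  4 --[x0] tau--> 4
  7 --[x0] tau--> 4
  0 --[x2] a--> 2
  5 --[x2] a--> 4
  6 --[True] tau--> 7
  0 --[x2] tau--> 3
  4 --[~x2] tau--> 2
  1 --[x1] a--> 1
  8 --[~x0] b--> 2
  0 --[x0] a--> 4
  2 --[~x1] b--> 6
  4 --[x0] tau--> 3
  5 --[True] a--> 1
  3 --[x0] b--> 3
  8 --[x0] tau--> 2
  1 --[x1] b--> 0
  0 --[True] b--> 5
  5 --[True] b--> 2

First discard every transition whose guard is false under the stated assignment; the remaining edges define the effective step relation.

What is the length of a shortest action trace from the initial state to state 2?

Answer: 2

Analysis:
Breadth-first toward 2:
  depth 0: {0}
  depth 1: {5}
  depth 2: {1,2}
first hit 2 at d=2 via b·b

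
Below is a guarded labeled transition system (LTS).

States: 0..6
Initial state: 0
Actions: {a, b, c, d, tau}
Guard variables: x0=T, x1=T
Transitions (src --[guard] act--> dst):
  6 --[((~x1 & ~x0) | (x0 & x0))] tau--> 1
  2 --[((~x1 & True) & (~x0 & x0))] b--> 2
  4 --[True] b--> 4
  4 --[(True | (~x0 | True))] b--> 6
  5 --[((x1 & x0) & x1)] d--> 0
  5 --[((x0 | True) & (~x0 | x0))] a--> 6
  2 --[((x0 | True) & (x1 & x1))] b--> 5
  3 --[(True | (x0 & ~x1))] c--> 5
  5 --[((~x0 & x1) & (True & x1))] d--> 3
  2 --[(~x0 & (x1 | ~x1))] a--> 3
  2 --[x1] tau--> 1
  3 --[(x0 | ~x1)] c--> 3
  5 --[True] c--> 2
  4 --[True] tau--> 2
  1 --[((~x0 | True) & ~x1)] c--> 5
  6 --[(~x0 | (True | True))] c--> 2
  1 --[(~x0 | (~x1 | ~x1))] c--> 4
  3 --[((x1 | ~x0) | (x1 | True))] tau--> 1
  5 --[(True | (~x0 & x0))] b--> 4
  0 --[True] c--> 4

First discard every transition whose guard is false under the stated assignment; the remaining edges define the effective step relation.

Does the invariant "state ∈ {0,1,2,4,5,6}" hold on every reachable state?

Answer: INVARIANT HOLDS

Analysis:
Safe = {0,1,2,4,5,6}
Reachable = {0,1,2,4,5,6}
  0: safe
  1: safe
  2: safe
  4: safe
  5: safe
  6: safe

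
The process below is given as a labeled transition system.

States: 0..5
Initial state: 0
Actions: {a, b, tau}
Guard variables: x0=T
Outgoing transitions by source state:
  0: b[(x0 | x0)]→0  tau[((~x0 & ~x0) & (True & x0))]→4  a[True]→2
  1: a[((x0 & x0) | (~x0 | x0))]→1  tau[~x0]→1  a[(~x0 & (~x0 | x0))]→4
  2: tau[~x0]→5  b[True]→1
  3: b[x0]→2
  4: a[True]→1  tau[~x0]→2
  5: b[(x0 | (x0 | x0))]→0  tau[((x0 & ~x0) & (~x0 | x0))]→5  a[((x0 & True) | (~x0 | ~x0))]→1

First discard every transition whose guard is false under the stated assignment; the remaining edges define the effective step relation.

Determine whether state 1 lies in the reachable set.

Answer: REACHABLE

Analysis:
8 transition(s) survive guard evaluation.
Layer 0: {0}
Layer 1: {2}  now seen {0,2}
Layer 2: {1}  now seen {0,1,2}
Reachable = {0,1,2}
Path to 1: a·b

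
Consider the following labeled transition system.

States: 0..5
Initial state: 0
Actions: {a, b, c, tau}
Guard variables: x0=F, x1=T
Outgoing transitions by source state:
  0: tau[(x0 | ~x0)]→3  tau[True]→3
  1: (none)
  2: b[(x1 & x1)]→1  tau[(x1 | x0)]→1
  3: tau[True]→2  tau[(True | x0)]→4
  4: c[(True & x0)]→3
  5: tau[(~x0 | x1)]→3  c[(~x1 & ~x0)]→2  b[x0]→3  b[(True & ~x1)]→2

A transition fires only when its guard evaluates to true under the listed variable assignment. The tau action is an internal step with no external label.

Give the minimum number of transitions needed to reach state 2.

Answer: 2

Trace:
BFS to 2:
  L0 = {0}
  L1 = {3}
  L2 = {2,4}
first hit 2 at d=2 via tau·tau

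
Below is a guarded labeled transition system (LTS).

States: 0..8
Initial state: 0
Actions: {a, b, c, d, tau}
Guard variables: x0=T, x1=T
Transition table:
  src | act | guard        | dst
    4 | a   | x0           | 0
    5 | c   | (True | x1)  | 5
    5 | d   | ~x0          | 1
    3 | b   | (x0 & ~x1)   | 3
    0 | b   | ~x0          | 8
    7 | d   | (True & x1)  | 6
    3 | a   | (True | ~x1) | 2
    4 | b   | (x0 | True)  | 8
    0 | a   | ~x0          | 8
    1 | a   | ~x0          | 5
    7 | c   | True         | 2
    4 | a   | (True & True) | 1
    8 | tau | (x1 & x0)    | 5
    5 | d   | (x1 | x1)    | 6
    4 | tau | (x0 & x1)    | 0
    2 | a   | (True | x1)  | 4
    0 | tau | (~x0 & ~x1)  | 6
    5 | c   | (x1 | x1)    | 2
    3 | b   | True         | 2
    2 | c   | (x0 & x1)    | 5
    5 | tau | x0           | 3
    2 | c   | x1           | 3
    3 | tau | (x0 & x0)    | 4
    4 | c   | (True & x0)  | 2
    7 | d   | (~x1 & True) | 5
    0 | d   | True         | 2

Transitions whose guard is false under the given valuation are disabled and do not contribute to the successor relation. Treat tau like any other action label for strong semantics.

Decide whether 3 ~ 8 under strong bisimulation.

Answer: NOT BISIMILAR

Trace:
Compute ~ classes (split until stable):
  round 0: {{0,1,2,3,4,5,6,7,8}}
  round 1: {{0},{1,6},{2},{3},{4},{5},{7},{8}}
8 equivalence class(es) (converged in 2)
3∈{3}, 8∈{8}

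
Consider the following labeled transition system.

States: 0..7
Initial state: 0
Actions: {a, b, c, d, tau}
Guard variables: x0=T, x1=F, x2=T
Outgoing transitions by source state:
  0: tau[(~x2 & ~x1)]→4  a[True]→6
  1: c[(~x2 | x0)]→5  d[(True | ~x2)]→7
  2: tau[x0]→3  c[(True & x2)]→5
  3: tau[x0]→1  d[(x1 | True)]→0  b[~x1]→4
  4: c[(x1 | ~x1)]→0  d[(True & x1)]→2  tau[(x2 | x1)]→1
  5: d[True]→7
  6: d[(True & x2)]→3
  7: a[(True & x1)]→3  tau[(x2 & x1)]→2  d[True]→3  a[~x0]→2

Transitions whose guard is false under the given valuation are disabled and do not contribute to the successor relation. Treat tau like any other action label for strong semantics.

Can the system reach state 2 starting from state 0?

Answer: UNREACHABLE

Trace:
13 transition(s) survive guard evaluation.
Layer 0: {0}
Layer 1: {6}  now seen {0,6}
Layer 2: {3}  now seen {0,3,6}
Layer 3: {1,4}  now seen {0,1,3,4,6}
Layer 4: {5,7}  now seen {0,1,3,4,5,6,7}
R = {0,1,3,4,5,6,7}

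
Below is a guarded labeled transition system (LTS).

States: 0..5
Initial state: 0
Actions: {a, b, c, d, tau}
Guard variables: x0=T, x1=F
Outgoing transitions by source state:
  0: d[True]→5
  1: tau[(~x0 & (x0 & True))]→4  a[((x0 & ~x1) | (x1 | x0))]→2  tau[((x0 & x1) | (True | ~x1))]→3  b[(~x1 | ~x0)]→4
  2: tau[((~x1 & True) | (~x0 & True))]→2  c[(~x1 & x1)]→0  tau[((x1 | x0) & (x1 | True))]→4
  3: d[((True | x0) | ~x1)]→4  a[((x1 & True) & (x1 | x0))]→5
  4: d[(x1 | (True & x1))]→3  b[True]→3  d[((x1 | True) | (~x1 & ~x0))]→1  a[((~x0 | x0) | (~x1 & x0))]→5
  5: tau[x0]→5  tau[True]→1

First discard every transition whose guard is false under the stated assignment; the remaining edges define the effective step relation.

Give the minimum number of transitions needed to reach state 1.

BFS to 1:
  L0 = {0}
  L1 = {5}
  L2 = {1}
depth(1)=2, e.g. d·tau

Answer: 2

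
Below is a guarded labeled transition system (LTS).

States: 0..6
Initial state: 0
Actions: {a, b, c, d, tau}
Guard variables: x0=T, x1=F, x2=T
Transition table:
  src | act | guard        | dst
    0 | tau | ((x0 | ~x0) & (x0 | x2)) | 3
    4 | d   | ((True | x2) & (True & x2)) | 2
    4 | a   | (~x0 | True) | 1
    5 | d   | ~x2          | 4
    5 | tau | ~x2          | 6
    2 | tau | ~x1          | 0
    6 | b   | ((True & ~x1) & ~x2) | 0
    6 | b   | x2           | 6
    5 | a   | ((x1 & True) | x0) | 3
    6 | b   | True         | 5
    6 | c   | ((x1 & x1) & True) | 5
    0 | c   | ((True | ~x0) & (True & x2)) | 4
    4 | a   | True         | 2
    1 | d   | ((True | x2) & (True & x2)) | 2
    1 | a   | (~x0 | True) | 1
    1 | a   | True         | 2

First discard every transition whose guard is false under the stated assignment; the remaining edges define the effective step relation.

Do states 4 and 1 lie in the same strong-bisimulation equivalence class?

Compute ~ classes (split until stable):
  round 0: {{0,1,2,3,4,5,6}}
  round 1: {{0},{1,4},{2},{3},{5},{6}}
Fixed point at round 2; 6 class(es).
[4]={1,4}  [1]={1,4}

Answer: BISIMILAR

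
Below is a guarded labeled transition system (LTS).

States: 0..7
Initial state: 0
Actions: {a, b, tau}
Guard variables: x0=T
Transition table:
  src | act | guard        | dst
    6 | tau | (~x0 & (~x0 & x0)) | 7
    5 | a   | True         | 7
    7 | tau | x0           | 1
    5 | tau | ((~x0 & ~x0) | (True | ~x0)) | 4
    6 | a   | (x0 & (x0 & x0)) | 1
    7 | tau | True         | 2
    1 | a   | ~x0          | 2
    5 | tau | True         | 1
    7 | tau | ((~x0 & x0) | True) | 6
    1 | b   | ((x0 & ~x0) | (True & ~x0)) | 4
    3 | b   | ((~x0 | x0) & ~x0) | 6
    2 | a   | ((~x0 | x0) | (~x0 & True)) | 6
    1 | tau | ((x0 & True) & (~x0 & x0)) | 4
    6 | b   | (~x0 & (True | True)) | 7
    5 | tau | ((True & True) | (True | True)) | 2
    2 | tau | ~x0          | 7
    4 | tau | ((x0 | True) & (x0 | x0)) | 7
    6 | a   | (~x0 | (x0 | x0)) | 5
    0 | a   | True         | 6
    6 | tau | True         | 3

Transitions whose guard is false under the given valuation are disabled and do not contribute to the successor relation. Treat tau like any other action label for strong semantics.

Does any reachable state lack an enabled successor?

Reach set: {0,1,2,3,4,5,6,7}
  0: a→6  [deg 1]
  1: ∅  [deadlock]
  2: a→6  [deg 1]
  3: ∅  [deadlock]
  4: tau→7  [deg 1]
  5: a→7  tau→1  tau→2  tau→4  [deg 4]
  6: a→1  a→5  tau→3  [deg 3]
  7: tau→1  tau→2  tau→6  [deg 3]
Path to 1: a·a

Answer: DEADLOCK at state 1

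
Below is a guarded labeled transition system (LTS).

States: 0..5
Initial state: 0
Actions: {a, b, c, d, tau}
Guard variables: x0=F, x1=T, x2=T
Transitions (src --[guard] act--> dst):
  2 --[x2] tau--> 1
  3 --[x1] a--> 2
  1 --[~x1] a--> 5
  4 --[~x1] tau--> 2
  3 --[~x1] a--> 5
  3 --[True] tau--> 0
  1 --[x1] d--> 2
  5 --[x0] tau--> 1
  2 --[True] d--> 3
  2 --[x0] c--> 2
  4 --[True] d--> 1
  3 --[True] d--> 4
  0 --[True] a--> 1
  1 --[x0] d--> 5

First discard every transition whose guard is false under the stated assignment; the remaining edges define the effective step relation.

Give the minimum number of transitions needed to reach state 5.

Answer: UNREACHABLE

Analysis:
Breadth-first toward 5:
  Layer 0: {0}
  Layer 1: {1}
  Layer 2: {2}
  Layer 3: {3}
  Layer 4: {4}
5 never appears.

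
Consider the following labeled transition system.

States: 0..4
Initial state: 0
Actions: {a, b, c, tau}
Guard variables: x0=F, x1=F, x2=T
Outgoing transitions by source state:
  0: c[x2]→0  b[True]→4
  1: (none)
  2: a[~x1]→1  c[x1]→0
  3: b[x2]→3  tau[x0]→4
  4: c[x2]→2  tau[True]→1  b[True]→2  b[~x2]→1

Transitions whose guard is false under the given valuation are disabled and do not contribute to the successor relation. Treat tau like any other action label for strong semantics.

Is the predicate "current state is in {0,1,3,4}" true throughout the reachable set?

Inv-set: {0,1,3,4}
Reach set: {0,1,2,4}
  0: safe
  1: safe
  2: ✗ unsafe
  4: safe
witness against invariant: b·c → 2

Answer: INVARIANT VIOLATED at state 2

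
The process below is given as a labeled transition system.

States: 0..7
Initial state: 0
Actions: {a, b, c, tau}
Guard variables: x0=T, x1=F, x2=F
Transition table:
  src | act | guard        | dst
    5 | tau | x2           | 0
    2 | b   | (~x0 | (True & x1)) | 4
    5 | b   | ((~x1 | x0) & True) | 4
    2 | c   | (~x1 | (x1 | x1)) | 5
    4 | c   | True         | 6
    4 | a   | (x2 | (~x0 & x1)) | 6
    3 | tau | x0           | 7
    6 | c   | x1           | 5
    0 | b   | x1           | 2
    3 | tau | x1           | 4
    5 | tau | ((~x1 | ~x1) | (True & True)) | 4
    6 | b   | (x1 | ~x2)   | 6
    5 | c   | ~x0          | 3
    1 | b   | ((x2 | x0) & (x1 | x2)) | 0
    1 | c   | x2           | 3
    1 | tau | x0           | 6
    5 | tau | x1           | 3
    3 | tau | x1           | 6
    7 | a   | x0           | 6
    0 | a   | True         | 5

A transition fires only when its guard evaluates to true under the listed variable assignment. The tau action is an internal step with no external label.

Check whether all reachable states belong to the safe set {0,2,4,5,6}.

Answer: INVARIANT HOLDS

Working:
Safe = {0,2,4,5,6}
R = {0,4,5,6}
  0: safe
  4: safe
  5: safe
  6: safe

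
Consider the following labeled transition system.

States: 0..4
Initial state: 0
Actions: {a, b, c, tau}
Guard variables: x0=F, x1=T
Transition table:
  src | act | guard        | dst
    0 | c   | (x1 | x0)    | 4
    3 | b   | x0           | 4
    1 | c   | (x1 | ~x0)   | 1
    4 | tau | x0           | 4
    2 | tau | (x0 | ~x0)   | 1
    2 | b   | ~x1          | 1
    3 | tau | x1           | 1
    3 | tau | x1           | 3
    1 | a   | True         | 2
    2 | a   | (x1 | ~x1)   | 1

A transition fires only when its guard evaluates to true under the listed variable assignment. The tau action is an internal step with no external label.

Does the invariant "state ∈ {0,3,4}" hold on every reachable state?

Answer: INVARIANT HOLDS

Analysis:
Safe = {0,3,4}
Reach set: {0,4}
  0: safe
  4: safe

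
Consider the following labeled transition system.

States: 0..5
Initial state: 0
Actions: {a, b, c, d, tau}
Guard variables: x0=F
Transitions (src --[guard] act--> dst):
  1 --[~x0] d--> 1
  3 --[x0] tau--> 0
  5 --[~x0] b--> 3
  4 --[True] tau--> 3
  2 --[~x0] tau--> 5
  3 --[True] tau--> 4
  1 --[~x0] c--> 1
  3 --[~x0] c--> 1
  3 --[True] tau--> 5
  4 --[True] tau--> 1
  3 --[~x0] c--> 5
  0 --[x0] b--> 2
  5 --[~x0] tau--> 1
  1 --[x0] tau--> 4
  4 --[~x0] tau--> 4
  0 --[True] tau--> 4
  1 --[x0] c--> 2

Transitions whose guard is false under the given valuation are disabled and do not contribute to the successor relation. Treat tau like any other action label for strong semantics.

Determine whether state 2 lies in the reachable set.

13 transition(s) survive guard evaluation.
depth 0: {0}
depth 1: {4}  total {0,4}
depth 2: {1,3}  total {0,1,3,4}
depth 3: {5}  total {0,1,3,4,5}
Reachable = {0,1,3,4,5}

Answer: UNREACHABLE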